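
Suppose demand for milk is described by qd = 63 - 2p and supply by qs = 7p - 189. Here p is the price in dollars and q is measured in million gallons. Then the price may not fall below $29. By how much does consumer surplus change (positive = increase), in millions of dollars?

In a free market, 63 - 2p = 7p - 189 gives the equilibrium p* = 28, q* = 7.
The floor of 29 is above the equilibrium price 28, so it binds.
At p = 29: qd = 63 - 2·29 = 5 and qs = 7·29 - 189 = 14.
Consumer surplus without the control is ½ · (31.5 - 28) · 7 = 12.25.
With the floor, consumers buy 5 units at 29, so CS = ½ · (31.5 - 29) · 5 = 6.25.
Change in consumer surplus = 6.25 - 12.25 = -6.

-6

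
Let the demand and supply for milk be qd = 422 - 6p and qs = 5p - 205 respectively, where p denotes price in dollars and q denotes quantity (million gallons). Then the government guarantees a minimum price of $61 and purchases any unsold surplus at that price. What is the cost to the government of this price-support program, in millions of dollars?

2684

In a free market, 422 - 6p = 5p - 205 gives the equilibrium p* = 57, q* = 80.
Since 61 > 57, the floor is binding.
At p = 61: qd = 422 - 6·61 = 56 and qs = 5·61 - 205 = 100.
Surplus = qs - qd = 44.
Government expenditure = surplus × support price = 44 × 61 = 2684.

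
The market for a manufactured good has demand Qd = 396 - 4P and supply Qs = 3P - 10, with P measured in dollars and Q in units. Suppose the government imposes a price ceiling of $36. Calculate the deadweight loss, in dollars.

1270.5

In a free market, 396 - 4P = 3P - 10 gives the equilibrium P* = 58, Q* = 164.
Because the ceiling (36) lies below the market-clearing price, it is binding.
At P = 36: Qd = 396 - 4·36 = 252 and Qs = 3·36 - 10 = 98.
Quantity traded falls to 98. At Q = 98 the demand price is (396 - 98)/4 = 74.5 and the supply price is (10 + 98)/3 = 36.
Deadweight loss = ½ · (74.5 - 36) · (164 - 98) = ½ · 38.5 · 66 = 1270.5.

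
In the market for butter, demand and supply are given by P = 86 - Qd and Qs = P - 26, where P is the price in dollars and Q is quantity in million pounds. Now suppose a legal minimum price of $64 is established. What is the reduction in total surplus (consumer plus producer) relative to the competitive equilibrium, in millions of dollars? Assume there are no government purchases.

64

Rearranging demand gives Qd = 86 - P. In a free market, 86 - P = P - 26 gives the equilibrium P* = 56, Q* = 30.
The floor of 64 is above the equilibrium price 56, so it binds.
At P = 64: Qd = 86 - 64 = 22 and Qs = 64 - 26 = 38.
Quantity traded falls to 22. At Q = 22 the demand price is 86 - 22 = 64 and the supply price is 26 + 22 = 48.
Deadweight loss = ½ · (64 - 48) · (30 - 22) = ½ · 16 · 8 = 64.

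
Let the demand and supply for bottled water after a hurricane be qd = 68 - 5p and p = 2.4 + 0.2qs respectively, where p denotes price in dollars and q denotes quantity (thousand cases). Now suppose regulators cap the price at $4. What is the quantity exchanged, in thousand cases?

Rearranging supply gives qs = 5p - 12. Setting quantity demanded equal to quantity supplied, 68 - 5p = 5p - 12, gives p* = 8 and q* = 28.
Because the ceiling (4) lies below the market-clearing price, it is binding.
At p = 4: qd = 68 - 5·4 = 48 and qs = 5·4 - 12 = 8.
The quantity actually transacted is the short side, supply: 8.

8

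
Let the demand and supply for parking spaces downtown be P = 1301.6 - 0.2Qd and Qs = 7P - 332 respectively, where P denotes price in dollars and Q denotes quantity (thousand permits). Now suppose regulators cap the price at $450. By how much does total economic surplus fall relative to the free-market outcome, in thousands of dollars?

Rearranging demand gives Qd = 6508 - 5P. Setting quantity demanded equal to quantity supplied, 6508 - 5P = 7P - 332, gives P* = 570 and Q* = 3658.
Because the ceiling (450) lies below the market-clearing price, it is binding.
At P = 450: Qd = 6508 - 5·450 = 4258 and Qs = 7·450 - 332 = 2818.
Quantity traded falls to 2818. At Q = 2818 the demand price is (6508 - 2818)/5 = 738 and the supply price is (332 + 2818)/7 = 450.
Deadweight loss = ½ · (738 - 450) · (3658 - 2818) = ½ · 288 · 840 = 120960.

120960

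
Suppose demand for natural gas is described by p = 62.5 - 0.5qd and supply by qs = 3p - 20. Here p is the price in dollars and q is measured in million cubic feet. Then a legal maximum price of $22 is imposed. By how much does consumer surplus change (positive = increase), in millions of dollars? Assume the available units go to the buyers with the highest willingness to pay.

Rearranging demand gives qd = 125 - 2p. Without the control the market clears where 125 - 2p = 3p - 20, i.e. p* = 29 and q* = 67.
Because the ceiling (22) lies below the market-clearing price, it is binding.
At p = 22: qd = 125 - 2·22 = 81 and qs = 3·22 - 20 = 46.
Consumer surplus without the control is ½ · (62.5 - 29) · 67 = 1122.25.
With the ceiling, 46 units are sold at 22 (assume they go to the highest-value buyers). The demand price at q = 46 is 39.5, so CS = ½ · [(62.5 - 22) + (39.5 - 22)] · 46 = 1334.
Change in consumer surplus = 1334 - 1122.25 = 211.75.

211.75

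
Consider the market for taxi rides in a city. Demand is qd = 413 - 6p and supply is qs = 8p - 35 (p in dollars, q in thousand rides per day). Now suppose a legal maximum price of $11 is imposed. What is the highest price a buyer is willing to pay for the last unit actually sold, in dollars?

Equilibrium: 413 - 6p = 8p - 35, so 448 = 14p and p* = 32, q* = 221.
Since 11 < 32, the ceiling is binding.
At p = 11: qd = 413 - 6·11 = 347 and qs = 8·11 - 35 = 53.
Only 53 units reach the market. On the demand curve, the marginal buyer's willingness to pay at q = 53 is (413 - 53)/6 = 60.

60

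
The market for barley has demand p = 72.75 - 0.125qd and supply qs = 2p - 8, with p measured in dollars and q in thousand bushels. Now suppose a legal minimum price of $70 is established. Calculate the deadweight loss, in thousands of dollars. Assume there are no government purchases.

Rearranging demand gives qd = 582 - 8p. Without the control the market clears where 582 - 8p = 2p - 8, i.e. p* = 59 and q* = 110.
Since 70 > 59, the floor is binding.
At p = 70: qd = 582 - 8·70 = 22 and qs = 2·70 - 8 = 132.
Quantity traded falls to 22. At q = 22 the demand price is (582 - 22)/8 = 70 and the supply price is (8 + 22)/2 = 15.
Deadweight loss = ½ · (70 - 15) · (110 - 22) = ½ · 55 · 88 = 2420.

2420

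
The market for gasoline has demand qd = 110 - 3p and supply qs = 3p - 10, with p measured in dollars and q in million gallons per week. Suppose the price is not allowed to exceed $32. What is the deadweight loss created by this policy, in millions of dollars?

Equilibrium: 110 - 3p = 3p - 10, so 120 = 6p and p* = 20, q* = 50.
Since 32 is above p* = 20, the ceiling does not bind and the free-market outcome prevails.
Since the control does not bind, no trades are prevented and deadweight loss is zero.

0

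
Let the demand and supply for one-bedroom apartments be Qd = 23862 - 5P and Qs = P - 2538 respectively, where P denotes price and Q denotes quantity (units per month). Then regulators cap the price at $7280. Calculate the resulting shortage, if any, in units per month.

In a free market, 23862 - 5P = P - 2538 gives the equilibrium P* = 4400, Q* = 1862.
Since 7280 is above P* = 4400, the ceiling does not bind and the free-market outcome prevails.
Since the control does not bind, there is no shortage.

0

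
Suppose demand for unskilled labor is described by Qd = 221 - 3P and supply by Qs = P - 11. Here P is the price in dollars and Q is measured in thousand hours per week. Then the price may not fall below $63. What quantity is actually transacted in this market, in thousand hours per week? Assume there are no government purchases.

32

Setting quantity demanded equal to quantity supplied, 221 - 3P = P - 11, gives P* = 58 and Q* = 47.
Because the floor (63) lies above the market-clearing price, it is binding.
At P = 63: Qd = 221 - 3·63 = 32 and Qs = 63 - 11 = 52.
The quantity actually transacted is the short side, demand: 32.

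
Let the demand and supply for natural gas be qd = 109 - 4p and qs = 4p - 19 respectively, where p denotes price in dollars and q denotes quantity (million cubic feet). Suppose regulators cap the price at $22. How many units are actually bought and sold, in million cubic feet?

Without the control the market clears where 109 - 4p = 4p - 19, i.e. p* = 16 and q* = 45.
Since 22 is above p* = 16, the ceiling does not bind and the free-market outcome prevails.

45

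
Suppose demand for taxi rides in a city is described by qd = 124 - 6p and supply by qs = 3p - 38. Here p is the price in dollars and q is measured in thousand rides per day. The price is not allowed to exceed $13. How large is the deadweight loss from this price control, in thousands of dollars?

Equilibrium: 124 - 6p = 3p - 38, so 162 = 9p and p* = 18, q* = 16.
The ceiling of 13 is below the equilibrium price 18, so it binds.
At p = 13: qd = 124 - 6·13 = 46 and qs = 3·13 - 38 = 1.
Quantity traded falls to 1. At q = 1 the demand price is (124 - 1)/6 = 20.5 and the supply price is (38 + 1)/3 = 13.
Deadweight loss = ½ · (20.5 - 13) · (16 - 1) = ½ · 7.5 · 15 = 56.25.

56.25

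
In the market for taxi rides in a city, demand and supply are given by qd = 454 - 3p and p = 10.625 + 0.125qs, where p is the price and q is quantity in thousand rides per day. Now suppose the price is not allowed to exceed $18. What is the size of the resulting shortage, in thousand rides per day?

341

Rearranging supply gives qs = 8p - 85. Equilibrium: 454 - 3p = 8p - 85, so 539 = 11p and p* = 49, q* = 307.
The ceiling of 18 is below the equilibrium price 49, so it binds.
At p = 18: qd = 454 - 3·18 = 400 and qs = 8·18 - 85 = 59.
Shortage = qd - qs = 400 - 59 = 341.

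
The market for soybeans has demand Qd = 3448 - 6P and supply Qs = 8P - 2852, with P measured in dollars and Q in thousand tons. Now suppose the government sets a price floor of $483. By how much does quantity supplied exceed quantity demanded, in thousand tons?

462

Setting quantity demanded equal to quantity supplied, 3448 - 6P = 8P - 2852, gives P* = 450 and Q* = 748.
The floor of 483 is above the equilibrium price 450, so it binds.
At P = 483: Qd = 3448 - 6·483 = 550 and Qs = 8·483 - 2852 = 1012.
Surplus = Qs - Qd = 1012 - 550 = 462.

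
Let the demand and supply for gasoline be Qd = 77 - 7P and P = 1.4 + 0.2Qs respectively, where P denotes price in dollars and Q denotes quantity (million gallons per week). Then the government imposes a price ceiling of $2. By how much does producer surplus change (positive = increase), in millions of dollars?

Rearranging supply gives Qs = 5P - 7. Equilibrium: 77 - 7P = 5P - 7, so 84 = 12P and P* = 7, Q* = 28.
The ceiling of 2 is below the equilibrium price 7, so it binds.
At P = 2: Qd = 77 - 7·2 = 63 and Qs = 5·2 - 7 = 3.
Producer surplus without the control is ½ · (7 - 1.4) · 28 = 78.4.
With the ceiling, producers sell 3 units at 2, so PS = ½ · (2 - 1.4) · 3 = 0.9.
Change in producer surplus = 0.9 - 78.4 = -77.5.

-77.5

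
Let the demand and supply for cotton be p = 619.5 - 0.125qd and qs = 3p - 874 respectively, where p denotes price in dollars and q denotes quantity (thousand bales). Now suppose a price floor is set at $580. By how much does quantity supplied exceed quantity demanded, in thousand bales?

550

Rearranging demand gives qd = 4956 - 8p. Without the control the market clears where 4956 - 8p = 3p - 874, i.e. p* = 530 and q* = 716.
Because the floor (580) lies above the market-clearing price, it is binding.
At p = 580: qd = 4956 - 8·580 = 316 and qs = 3·580 - 874 = 866.
Surplus = qs - qd = 866 - 316 = 550.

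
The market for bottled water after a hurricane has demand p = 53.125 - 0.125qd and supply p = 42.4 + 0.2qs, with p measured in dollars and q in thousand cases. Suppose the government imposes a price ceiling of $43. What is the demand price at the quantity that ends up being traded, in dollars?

Rearranging demand gives qd = 425 - 8p; rearranging supply gives qs = 5p - 212. Setting quantity demanded equal to quantity supplied, 425 - 8p = 5p - 212, gives p* = 49 and q* = 33.
Since 43 < 49, the ceiling is binding.
At p = 43: qd = 425 - 8·43 = 81 and qs = 5·43 - 212 = 3.
Only 3 units reach the market. On the demand curve, the marginal buyer's willingness to pay at q = 3 is (425 - 3)/8 = 52.75.

52.75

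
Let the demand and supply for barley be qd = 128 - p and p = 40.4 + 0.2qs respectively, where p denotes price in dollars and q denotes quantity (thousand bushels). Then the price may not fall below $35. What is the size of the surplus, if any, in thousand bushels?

0

Rearranging supply gives qs = 5p - 202. Setting quantity demanded equal to quantity supplied, 128 - p = 5p - 202, gives p* = 55 and q* = 73.
Since 35 is below p* = 55, the floor does not bind and the free-market outcome prevails.
Since the control does not bind, there is no surplus.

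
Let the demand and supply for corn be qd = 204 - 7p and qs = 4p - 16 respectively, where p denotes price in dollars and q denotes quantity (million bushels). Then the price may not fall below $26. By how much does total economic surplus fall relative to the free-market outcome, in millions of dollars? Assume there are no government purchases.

Without the control the market clears where 204 - 7p = 4p - 16, i.e. p* = 20 and q* = 64.
The floor of 26 is above the equilibrium price 20, so it binds.
At p = 26: qd = 204 - 7·26 = 22 and qs = 4·26 - 16 = 88.
Quantity traded falls to 22. At q = 22 the demand price is (204 - 22)/7 = 26 and the supply price is (16 + 22)/4 = 9.5.
Deadweight loss = ½ · (26 - 9.5) · (64 - 22) = ½ · 16.5 · 42 = 346.5.

346.5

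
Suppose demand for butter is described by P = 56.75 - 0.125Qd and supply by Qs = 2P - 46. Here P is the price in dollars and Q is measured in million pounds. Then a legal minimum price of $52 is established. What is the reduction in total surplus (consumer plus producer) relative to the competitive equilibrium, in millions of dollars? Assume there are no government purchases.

Rearranging demand gives Qd = 454 - 8P. Setting quantity demanded equal to quantity supplied, 454 - 8P = 2P - 46, gives P* = 50 and Q* = 54.
Since 52 > 50, the floor is binding.
At P = 52: Qd = 454 - 8·52 = 38 and Qs = 2·52 - 46 = 58.
Quantity traded falls to 38. At Q = 38 the demand price is (454 - 38)/8 = 52 and the supply price is (46 + 38)/2 = 42.
Deadweight loss = ½ · (52 - 42) · (54 - 38) = ½ · 10 · 16 = 80.

80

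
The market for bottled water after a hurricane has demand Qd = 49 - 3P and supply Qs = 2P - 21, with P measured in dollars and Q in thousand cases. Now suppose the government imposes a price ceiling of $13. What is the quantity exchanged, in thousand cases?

Equilibrium: 49 - 3P = 2P - 21, so 70 = 5P and P* = 14, Q* = 7.
Since 13 < 14, the ceiling is binding.
At P = 13: Qd = 49 - 3·13 = 10 and Qs = 2·13 - 21 = 5.
The quantity actually transacted is the short side, supply: 5.

5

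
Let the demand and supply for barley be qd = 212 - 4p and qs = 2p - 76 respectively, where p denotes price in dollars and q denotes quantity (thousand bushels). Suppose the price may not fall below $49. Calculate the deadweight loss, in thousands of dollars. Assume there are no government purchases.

Setting quantity demanded equal to quantity supplied, 212 - 4p = 2p - 76, gives p* = 48 and q* = 20.
Since 49 > 48, the floor is binding.
At p = 49: qd = 212 - 4·49 = 16 and qs = 2·49 - 76 = 22.
Quantity traded falls to 16. At q = 16 the demand price is (212 - 16)/4 = 49 and the supply price is (76 + 16)/2 = 46.
Deadweight loss = ½ · (49 - 46) · (20 - 16) = ½ · 3 · 4 = 6.

6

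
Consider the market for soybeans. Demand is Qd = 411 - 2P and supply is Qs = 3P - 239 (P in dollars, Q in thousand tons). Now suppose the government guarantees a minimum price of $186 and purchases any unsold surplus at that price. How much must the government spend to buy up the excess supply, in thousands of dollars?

52080

Setting quantity demanded equal to quantity supplied, 411 - 2P = 3P - 239, gives P* = 130 and Q* = 151.
Because the floor (186) lies above the market-clearing price, it is binding.
At P = 186: Qd = 411 - 2·186 = 39 and Qs = 3·186 - 239 = 319.
Surplus = Qs - Qd = 280.
Government expenditure = surplus × support price = 280 × 186 = 52080.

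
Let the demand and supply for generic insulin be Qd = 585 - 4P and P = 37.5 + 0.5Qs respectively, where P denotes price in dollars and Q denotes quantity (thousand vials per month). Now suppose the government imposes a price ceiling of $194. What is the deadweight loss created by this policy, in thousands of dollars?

Rearranging supply gives Qs = 2P - 75. Setting quantity demanded equal to quantity supplied, 585 - 4P = 2P - 75, gives P* = 110 and Q* = 145.
Since 194 is above P* = 110, the ceiling does not bind and the free-market outcome prevails.
Since the control does not bind, no trades are prevented and deadweight loss is zero.

0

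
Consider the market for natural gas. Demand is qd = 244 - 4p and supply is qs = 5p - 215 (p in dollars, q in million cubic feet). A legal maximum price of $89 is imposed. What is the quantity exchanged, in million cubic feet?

40

Setting quantity demanded equal to quantity supplied, 244 - 4p = 5p - 215, gives p* = 51 and q* = 40.
The ceiling of 89 is above the equilibrium price 51, so it is not binding; the market clears at p* = 51, q* = 40.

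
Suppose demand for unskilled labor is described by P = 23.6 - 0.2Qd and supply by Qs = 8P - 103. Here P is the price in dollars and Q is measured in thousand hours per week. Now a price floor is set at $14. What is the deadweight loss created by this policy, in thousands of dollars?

0

Rearranging demand gives Qd = 118 - 5P. In a free market, 118 - 5P = 8P - 103 gives the equilibrium P* = 17, Q* = 33.
Since 14 is below P* = 17, the floor does not bind and the free-market outcome prevails.
Since the control does not bind, no trades are prevented and deadweight loss is zero.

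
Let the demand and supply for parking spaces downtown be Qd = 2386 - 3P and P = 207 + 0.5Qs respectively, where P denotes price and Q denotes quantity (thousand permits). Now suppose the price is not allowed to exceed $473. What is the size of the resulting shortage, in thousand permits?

Rearranging supply gives Qs = 2P - 414. In a free market, 2386 - 3P = 2P - 414 gives the equilibrium P* = 560, Q* = 706.
Since 473 < 560, the ceiling is binding.
At P = 473: Qd = 2386 - 3·473 = 967 and Qs = 2·473 - 414 = 532.
Shortage = Qd - Qs = 967 - 532 = 435.

435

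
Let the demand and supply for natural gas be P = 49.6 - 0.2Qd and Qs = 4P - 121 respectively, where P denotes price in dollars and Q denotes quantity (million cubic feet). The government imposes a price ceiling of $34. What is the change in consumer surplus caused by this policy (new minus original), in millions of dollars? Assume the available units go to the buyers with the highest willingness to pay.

26.6

Rearranging demand gives Qd = 248 - 5P. Equilibrium: 248 - 5P = 4P - 121, so 369 = 9P and P* = 41, Q* = 43.
Since 34 < 41, the ceiling is binding.
At P = 34: Qd = 248 - 5·34 = 78 and Qs = 4·34 - 121 = 15.
Consumer surplus without the control is ½ · (49.6 - 41) · 43 = 184.9.
With the ceiling, 15 units are sold at 34 (assume they go to the highest-value buyers). The demand price at Q = 15 is 46.6, so CS = ½ · [(49.6 - 34) + (46.6 - 34)] · 15 = 211.5.
Change in consumer surplus = 211.5 - 184.9 = 26.6.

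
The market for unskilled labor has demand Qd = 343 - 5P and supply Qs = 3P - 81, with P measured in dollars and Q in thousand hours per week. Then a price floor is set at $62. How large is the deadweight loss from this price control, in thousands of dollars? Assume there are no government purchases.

540

Equilibrium: 343 - 5P = 3P - 81, so 424 = 8P and P* = 53, Q* = 78.
Because the floor (62) lies above the market-clearing price, it is binding.
At P = 62: Qd = 343 - 5·62 = 33 and Qs = 3·62 - 81 = 105.
Quantity traded falls to 33. At Q = 33 the demand price is (343 - 33)/5 = 62 and the supply price is (81 + 33)/3 = 38.
Deadweight loss = ½ · (62 - 38) · (78 - 33) = ½ · 24 · 45 = 540.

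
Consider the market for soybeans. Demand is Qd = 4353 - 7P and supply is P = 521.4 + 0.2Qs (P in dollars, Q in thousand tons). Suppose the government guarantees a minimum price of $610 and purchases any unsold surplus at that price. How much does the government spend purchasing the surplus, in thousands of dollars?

219600

Rearranging supply gives Qs = 5P - 2607. In a free market, 4353 - 7P = 5P - 2607 gives the equilibrium P* = 580, Q* = 293.
Since 610 > 580, the floor is binding.
At P = 610: Qd = 4353 - 7·610 = 83 and Qs = 5·610 - 2607 = 443.
Surplus = Qs - Qd = 360.
Government expenditure = surplus × support price = 360 × 610 = 219600.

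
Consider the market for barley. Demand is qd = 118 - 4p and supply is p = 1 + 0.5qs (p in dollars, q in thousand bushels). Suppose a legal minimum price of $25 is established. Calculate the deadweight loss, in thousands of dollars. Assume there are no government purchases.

150

Rearranging supply gives qs = 2p - 2. In a free market, 118 - 4p = 2p - 2 gives the equilibrium p* = 20, q* = 38.
Since 25 > 20, the floor is binding.
At p = 25: qd = 118 - 4·25 = 18 and qs = 2·25 - 2 = 48.
Quantity traded falls to 18. At q = 18 the demand price is (118 - 18)/4 = 25 and the supply price is (2 + 18)/2 = 10.
Deadweight loss = ½ · (25 - 10) · (38 - 18) = ½ · 15 · 20 = 150.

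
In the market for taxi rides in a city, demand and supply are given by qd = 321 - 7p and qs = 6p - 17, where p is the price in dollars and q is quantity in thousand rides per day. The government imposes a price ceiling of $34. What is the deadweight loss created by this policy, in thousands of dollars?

0

In a free market, 321 - 7p = 6p - 17 gives the equilibrium p* = 26, q* = 139.
Since 34 is above p* = 26, the ceiling does not bind and the free-market outcome prevails.
Since the control does not bind, no trades are prevented and deadweight loss is zero.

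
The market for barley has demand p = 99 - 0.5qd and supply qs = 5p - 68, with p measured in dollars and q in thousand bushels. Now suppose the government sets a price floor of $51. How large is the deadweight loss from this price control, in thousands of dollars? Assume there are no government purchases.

Rearranging demand gives qd = 198 - 2p. Without the control the market clears where 198 - 2p = 5p - 68, i.e. p* = 38 and q* = 122.
Since 51 > 38, the floor is binding.
At p = 51: qd = 198 - 2·51 = 96 and qs = 5·51 - 68 = 187.
Quantity traded falls to 96. At q = 96 the demand price is (198 - 96)/2 = 51 and the supply price is (68 + 96)/5 = 32.8.
Deadweight loss = ½ · (51 - 32.8) · (122 - 96) = ½ · 18.2 · 26 = 236.6.

236.6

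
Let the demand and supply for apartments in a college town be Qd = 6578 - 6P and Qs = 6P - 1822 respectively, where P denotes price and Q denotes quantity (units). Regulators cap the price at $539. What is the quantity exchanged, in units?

Without the control the market clears where 6578 - 6P = 6P - 1822, i.e. P* = 700 and Q* = 2378.
The ceiling of 539 is below the equilibrium price 700, so it binds.
At P = 539: Qd = 6578 - 6·539 = 3344 and Qs = 6·539 - 1822 = 1412.
The quantity actually transacted is the short side, supply: 1412.

1412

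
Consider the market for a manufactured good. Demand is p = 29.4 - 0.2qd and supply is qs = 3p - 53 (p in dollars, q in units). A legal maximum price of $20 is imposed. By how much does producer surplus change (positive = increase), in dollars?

-72.5

Rearranging demand gives qd = 147 - 5p. Equilibrium: 147 - 5p = 3p - 53, so 200 = 8p and p* = 25, q* = 22.
The ceiling of 20 is below the equilibrium price 25, so it binds.
At p = 20: qd = 147 - 5·20 = 47 and qs = 3·20 - 53 = 7.
Producer surplus without the control is ½ · (25 - 53/3) · 22 = 242/3.
With the ceiling, producers sell 7 units at 20, so PS = ½ · (20 - 53/3) · 7 = 49/6.
Change in producer surplus = 49/6 - 242/3 = -72.5.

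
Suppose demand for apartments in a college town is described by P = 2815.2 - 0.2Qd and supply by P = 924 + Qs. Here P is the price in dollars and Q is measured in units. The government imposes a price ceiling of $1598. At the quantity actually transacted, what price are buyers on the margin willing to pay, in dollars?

Rearranging demand gives Qd = 14076 - 5P; rearranging supply gives Qs = P - 924. Setting quantity demanded equal to quantity supplied, 14076 - 5P = P - 924, gives P* = 2500 and Q* = 1576.
Because the ceiling (1598) lies below the market-clearing price, it is binding.
At P = 1598: Qd = 14076 - 5·1598 = 6086 and Qs = 1598 - 924 = 674.
Only 674 units reach the market. On the demand curve, the marginal buyer's willingness to pay at Q = 674 is (14076 - 674)/5 = 2680.4.

2680.4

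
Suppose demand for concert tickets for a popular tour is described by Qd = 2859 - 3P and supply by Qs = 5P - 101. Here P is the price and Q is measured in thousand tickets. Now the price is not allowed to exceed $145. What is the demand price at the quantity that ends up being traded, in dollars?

745

In a free market, 2859 - 3P = 5P - 101 gives the equilibrium P* = 370, Q* = 1749.
Because the ceiling (145) lies below the market-clearing price, it is binding.
At P = 145: Qd = 2859 - 3·145 = 2424 and Qs = 5·145 - 101 = 624.
Only 624 units reach the market. On the demand curve, the marginal buyer's willingness to pay at Q = 624 is (2859 - 624)/3 = 745.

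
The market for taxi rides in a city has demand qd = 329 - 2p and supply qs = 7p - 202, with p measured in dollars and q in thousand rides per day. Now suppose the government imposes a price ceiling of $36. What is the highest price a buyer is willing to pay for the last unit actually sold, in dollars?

In a free market, 329 - 2p = 7p - 202 gives the equilibrium p* = 59, q* = 211.
Since 36 < 59, the ceiling is binding.
At p = 36: qd = 329 - 2·36 = 257 and qs = 7·36 - 202 = 50.
Only 50 units reach the market. On the demand curve, the marginal buyer's willingness to pay at q = 50 is (329 - 50)/2 = 139.5.

139.5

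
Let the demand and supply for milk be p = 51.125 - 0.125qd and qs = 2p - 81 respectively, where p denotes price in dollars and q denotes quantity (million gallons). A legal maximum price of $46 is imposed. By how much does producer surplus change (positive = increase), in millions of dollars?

-42

Rearranging demand gives qd = 409 - 8p. Setting quantity demanded equal to quantity supplied, 409 - 8p = 2p - 81, gives p* = 49 and q* = 17.
Because the ceiling (46) lies below the market-clearing price, it is binding.
At p = 46: qd = 409 - 8·46 = 41 and qs = 2·46 - 81 = 11.
Producer surplus without the control is ½ · (49 - 40.5) · 17 = 72.25.
With the ceiling, producers sell 11 units at 46, so PS = ½ · (46 - 40.5) · 11 = 30.25.
Change in producer surplus = 30.25 - 72.25 = -42.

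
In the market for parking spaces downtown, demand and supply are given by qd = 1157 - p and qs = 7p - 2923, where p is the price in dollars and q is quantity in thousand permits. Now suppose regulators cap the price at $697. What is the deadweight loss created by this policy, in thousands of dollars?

0

Without the control the market clears where 1157 - p = 7p - 2923, i.e. p* = 510 and q* = 647.
The ceiling of 697 is above the equilibrium price 510, so it is not binding; the market clears at p* = 510, q* = 647.
Since the control does not bind, no trades are prevented and deadweight loss is zero.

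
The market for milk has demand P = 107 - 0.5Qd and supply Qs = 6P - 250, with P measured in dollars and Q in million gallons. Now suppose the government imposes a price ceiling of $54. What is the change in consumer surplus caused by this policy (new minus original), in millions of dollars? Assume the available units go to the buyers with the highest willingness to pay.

Rearranging demand gives Qd = 214 - 2P. Equilibrium: 214 - 2P = 6P - 250, so 464 = 8P and P* = 58, Q* = 98.
Since 54 < 58, the ceiling is binding.
At P = 54: Qd = 214 - 2·54 = 106 and Qs = 6·54 - 250 = 74.
Consumer surplus without the control is ½ · (107 - 58) · 98 = 2401.
With the ceiling, 74 units are sold at 54 (assume they go to the highest-value buyers). The demand price at Q = 74 is 70, so CS = ½ · [(107 - 54) + (70 - 54)] · 74 = 2553.
Change in consumer surplus = 2553 - 2401 = 152.

152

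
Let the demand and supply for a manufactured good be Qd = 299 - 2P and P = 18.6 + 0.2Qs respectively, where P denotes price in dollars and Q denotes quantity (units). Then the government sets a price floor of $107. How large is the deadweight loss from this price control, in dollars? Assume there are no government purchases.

3641.4

Rearranging supply gives Qs = 5P - 93. Setting quantity demanded equal to quantity supplied, 299 - 2P = 5P - 93, gives P* = 56 and Q* = 187.
Because the floor (107) lies above the market-clearing price, it is binding.
At P = 107: Qd = 299 - 2·107 = 85 and Qs = 5·107 - 93 = 442.
Quantity traded falls to 85. At Q = 85 the demand price is (299 - 85)/2 = 107 and the supply price is (93 + 85)/5 = 35.6.
Deadweight loss = ½ · (107 - 35.6) · (187 - 85) = ½ · 71.4 · 102 = 3641.4.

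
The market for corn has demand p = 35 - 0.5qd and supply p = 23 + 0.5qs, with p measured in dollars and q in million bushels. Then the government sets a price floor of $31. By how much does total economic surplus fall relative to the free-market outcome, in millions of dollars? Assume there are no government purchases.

8

Rearranging demand gives qd = 70 - 2p; rearranging supply gives qs = 2p - 46. Equilibrium: 70 - 2p = 2p - 46, so 116 = 4p and p* = 29, q* = 12.
Because the floor (31) lies above the market-clearing price, it is binding.
At p = 31: qd = 70 - 2·31 = 8 and qs = 2·31 - 46 = 16.
Quantity traded falls to 8. At q = 8 the demand price is (70 - 8)/2 = 31 and the supply price is (46 + 8)/2 = 27.
Deadweight loss = ½ · (31 - 27) · (12 - 8) = ½ · 4 · 4 = 8.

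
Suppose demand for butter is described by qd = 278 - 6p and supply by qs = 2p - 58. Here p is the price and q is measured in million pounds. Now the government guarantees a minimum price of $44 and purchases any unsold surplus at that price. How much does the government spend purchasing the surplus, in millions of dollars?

Without the control the market clears where 278 - 6p = 2p - 58, i.e. p* = 42 and q* = 26.
Because the floor (44) lies above the market-clearing price, it is binding.
At p = 44: qd = 278 - 6·44 = 14 and qs = 2·44 - 58 = 30.
Surplus = qs - qd = 16.
Government expenditure = surplus × support price = 16 × 44 = 704.

704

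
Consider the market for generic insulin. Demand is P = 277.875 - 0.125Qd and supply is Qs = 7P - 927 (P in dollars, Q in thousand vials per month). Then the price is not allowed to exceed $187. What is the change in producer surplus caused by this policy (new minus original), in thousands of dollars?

Rearranging demand gives Qd = 2223 - 8P. Without the control the market clears where 2223 - 8P = 7P - 927, i.e. P* = 210 and Q* = 543.
Since 187 < 210, the ceiling is binding.
At P = 187: Qd = 2223 - 8·187 = 727 and Qs = 7·187 - 927 = 382.
Producer surplus without the control is ½ · (210 - 927/7) · 543 = 294849/14.
With the ceiling, producers sell 382 units at 187, so PS = ½ · (187 - 927/7) · 382 = 72962/7.
Change in producer surplus = 72962/7 - 294849/14 = -10637.5.

-10637.5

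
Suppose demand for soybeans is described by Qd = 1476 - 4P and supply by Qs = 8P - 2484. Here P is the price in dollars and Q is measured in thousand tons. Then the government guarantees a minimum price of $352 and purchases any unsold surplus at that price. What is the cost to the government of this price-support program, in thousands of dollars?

Setting quantity demanded equal to quantity supplied, 1476 - 4P = 8P - 2484, gives P* = 330 and Q* = 156.
Because the floor (352) lies above the market-clearing price, it is binding.
At P = 352: Qd = 1476 - 4·352 = 68 and Qs = 8·352 - 2484 = 332.
Surplus = Qs - Qd = 264.
Government expenditure = surplus × support price = 264 × 352 = 92928.

92928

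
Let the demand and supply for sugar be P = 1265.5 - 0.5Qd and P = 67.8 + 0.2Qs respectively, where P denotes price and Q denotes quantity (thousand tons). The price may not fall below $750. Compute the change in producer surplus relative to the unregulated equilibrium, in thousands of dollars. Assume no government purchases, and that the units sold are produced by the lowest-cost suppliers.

Rearranging demand gives Qd = 2531 - 2P; rearranging supply gives Qs = 5P - 339. Setting quantity demanded equal to quantity supplied, 2531 - 2P = 5P - 339, gives P* = 410 and Q* = 1711.
Because the floor (750) lies above the market-clearing price, it is binding.
At P = 750: Qd = 2531 - 2·750 = 1031 and Qs = 5·750 - 339 = 3411.
Producer surplus without the control is ½ · (410 - 67.8) · 1711 = 292752.1.
With the floor, 1031 units are sold at 750. The supply price at Q = 1031 is 274, so PS = ½ · [(750 - 67.8) + (750 - 274)] · 1031 = 597052.1.
Change in producer surplus = 597052.1 - 292752.1 = 304300.

304300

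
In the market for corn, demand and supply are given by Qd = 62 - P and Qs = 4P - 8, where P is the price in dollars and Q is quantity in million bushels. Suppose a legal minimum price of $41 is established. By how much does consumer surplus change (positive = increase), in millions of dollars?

Equilibrium: 62 - P = 4P - 8, so 70 = 5P and P* = 14, Q* = 48.
Since 41 > 14, the floor is binding.
At P = 41: Qd = 62 - 41 = 21 and Qs = 4·41 - 8 = 156.
Consumer surplus without the control is ½ · (62 - 14) · 48 = 1152.
With the floor, consumers buy 21 units at 41, so CS = ½ · (62 - 41) · 21 = 220.5.
Change in consumer surplus = 220.5 - 1152 = -931.5.

-931.5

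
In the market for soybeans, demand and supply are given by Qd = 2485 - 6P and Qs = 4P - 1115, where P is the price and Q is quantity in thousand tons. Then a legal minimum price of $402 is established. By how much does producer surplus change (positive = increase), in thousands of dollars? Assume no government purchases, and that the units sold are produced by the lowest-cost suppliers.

-4872

Equilibrium: 2485 - 6P = 4P - 1115, so 3600 = 10P and P* = 360, Q* = 325.
Because the floor (402) lies above the market-clearing price, it is binding.
At P = 402: Qd = 2485 - 6·402 = 73 and Qs = 4·402 - 1115 = 493.
Producer surplus without the control is ½ · (360 - 278.75) · 325 = 13203.125.
With the floor, 73 units are sold at 402. The supply price at Q = 73 is 297, so PS = ½ · [(402 - 278.75) + (402 - 297)] · 73 = 8331.125.
Change in producer surplus = 8331.125 - 13203.125 = -4872.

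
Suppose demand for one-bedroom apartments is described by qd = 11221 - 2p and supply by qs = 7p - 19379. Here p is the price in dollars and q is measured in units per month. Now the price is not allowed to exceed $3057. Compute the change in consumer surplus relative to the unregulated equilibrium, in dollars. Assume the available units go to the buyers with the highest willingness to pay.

-748340.25

In a free market, 11221 - 2p = 7p - 19379 gives the equilibrium p* = 3400, q* = 4421.
Since 3057 < 3400, the ceiling is binding.
At p = 3057: qd = 11221 - 2·3057 = 5107 and qs = 7·3057 - 19379 = 2020.
Consumer surplus without the control is ½ · (5610.5 - 3400) · 4421 = 4886310.25.
With the ceiling, 2020 units are sold at 3057 (assume they go to the highest-value buyers). The demand price at q = 2020 is 4600.5, so CS = ½ · [(5610.5 - 3057) + (4600.5 - 3057)] · 2020 = 4137970.
Change in consumer surplus = 4137970 - 4886310.25 = -748340.25.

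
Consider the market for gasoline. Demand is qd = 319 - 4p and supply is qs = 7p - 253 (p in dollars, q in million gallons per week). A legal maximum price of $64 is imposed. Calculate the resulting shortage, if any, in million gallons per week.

0

Equilibrium: 319 - 4p = 7p - 253, so 572 = 11p and p* = 52, q* = 111.
The ceiling of 64 is above the equilibrium price 52, so it is not binding; the market clears at p* = 52, q* = 111.
Since the control does not bind, there is no shortage.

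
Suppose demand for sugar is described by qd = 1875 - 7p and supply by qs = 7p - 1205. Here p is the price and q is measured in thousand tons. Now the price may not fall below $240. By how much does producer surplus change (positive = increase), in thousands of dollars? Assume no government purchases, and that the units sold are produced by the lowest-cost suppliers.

2500

Setting quantity demanded equal to quantity supplied, 1875 - 7p = 7p - 1205, gives p* = 220 and q* = 335.
Since 240 > 220, the floor is binding.
At p = 240: qd = 1875 - 7·240 = 195 and qs = 7·240 - 1205 = 475.
Producer surplus without the control is ½ · (220 - 1205/7) · 335 = 112225/14.
With the floor, 195 units are sold at 240. The supply price at q = 195 is 200, so PS = ½ · [(240 - 1205/7) + (240 - 200)] · 195 = 147225/14.
Change in producer surplus = 147225/14 - 112225/14 = 2500.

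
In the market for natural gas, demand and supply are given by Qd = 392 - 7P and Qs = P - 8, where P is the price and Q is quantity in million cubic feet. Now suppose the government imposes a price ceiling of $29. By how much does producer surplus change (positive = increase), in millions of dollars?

-661.5

Equilibrium: 392 - 7P = P - 8, so 400 = 8P and P* = 50, Q* = 42.
Since 29 < 50, the ceiling is binding.
At P = 29: Qd = 392 - 7·29 = 189 and Qs = 29 - 8 = 21.
Producer surplus without the control is ½ · (50 - 8) · 42 = 882.
With the ceiling, producers sell 21 units at 29, so PS = ½ · (29 - 8) · 21 = 220.5.
Change in producer surplus = 220.5 - 882 = -661.5.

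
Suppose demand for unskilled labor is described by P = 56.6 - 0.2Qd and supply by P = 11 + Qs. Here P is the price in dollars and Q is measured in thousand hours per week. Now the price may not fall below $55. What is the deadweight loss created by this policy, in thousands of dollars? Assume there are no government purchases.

Rearranging demand gives Qd = 283 - 5P; rearranging supply gives Qs = P - 11. Equilibrium: 283 - 5P = P - 11, so 294 = 6P and P* = 49, Q* = 38.
Since 55 > 49, the floor is binding.
At P = 55: Qd = 283 - 5·55 = 8 and Qs = 55 - 11 = 44.
Quantity traded falls to 8. At Q = 8 the demand price is (283 - 8)/5 = 55 and the supply price is 11 + 8 = 19.
Deadweight loss = ½ · (55 - 19) · (38 - 8) = ½ · 36 · 30 = 540.

540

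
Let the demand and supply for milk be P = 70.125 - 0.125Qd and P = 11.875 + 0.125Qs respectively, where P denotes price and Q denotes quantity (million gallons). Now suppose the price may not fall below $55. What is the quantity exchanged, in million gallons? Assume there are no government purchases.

121

Rearranging demand gives Qd = 561 - 8P; rearranging supply gives Qs = 8P - 95. Equilibrium: 561 - 8P = 8P - 95, so 656 = 16P and P* = 41, Q* = 233.
The floor of 55 is above the equilibrium price 41, so it binds.
At P = 55: Qd = 561 - 8·55 = 121 and Qs = 8·55 - 95 = 345.
The quantity actually transacted is the short side, demand: 121.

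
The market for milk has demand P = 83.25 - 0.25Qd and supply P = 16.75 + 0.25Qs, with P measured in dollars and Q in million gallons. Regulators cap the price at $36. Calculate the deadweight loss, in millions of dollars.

784

Rearranging demand gives Qd = 333 - 4P; rearranging supply gives Qs = 4P - 67. Equilibrium: 333 - 4P = 4P - 67, so 400 = 8P and P* = 50, Q* = 133.
Since 36 < 50, the ceiling is binding.
At P = 36: Qd = 333 - 4·36 = 189 and Qs = 4·36 - 67 = 77.
Quantity traded falls to 77. At Q = 77 the demand price is (333 - 77)/4 = 64 and the supply price is (67 + 77)/4 = 36.
Deadweight loss = ½ · (64 - 36) · (133 - 77) = ½ · 28 · 56 = 784.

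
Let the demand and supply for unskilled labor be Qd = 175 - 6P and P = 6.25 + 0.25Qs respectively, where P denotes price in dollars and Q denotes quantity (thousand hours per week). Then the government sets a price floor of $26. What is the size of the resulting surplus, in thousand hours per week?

60

Rearranging supply gives Qs = 4P - 25. Without the control the market clears where 175 - 6P = 4P - 25, i.e. P* = 20 and Q* = 55.
Because the floor (26) lies above the market-clearing price, it is binding.
At P = 26: Qd = 175 - 6·26 = 19 and Qs = 4·26 - 25 = 79.
Surplus = Qs - Qd = 79 - 19 = 60.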